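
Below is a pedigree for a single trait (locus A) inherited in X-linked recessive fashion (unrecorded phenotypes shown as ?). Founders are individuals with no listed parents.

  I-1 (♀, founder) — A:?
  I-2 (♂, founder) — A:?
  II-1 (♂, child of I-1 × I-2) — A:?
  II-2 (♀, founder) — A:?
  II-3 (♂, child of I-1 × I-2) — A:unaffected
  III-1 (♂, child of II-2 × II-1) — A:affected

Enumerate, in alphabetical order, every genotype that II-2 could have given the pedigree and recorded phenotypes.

II-2 ∈ {X^AX^a, X^aX^a}

A/I-1 ? ·: X^AX^A|X^AX^a
A/I-2 ? ·: X^AY|X^aY
A/II-1 ? I-1×I-2: X^AY|X^aY
A/II-2 ? ·: X^AX^a|X^aX^a
A/II-3 un I-1×I-2: X^AY
A/III-1 aff II-2×II-1: X^aY
⇒ A over [I-1,I-2,II-1,II-2,II-3,III-1]: 12 consistent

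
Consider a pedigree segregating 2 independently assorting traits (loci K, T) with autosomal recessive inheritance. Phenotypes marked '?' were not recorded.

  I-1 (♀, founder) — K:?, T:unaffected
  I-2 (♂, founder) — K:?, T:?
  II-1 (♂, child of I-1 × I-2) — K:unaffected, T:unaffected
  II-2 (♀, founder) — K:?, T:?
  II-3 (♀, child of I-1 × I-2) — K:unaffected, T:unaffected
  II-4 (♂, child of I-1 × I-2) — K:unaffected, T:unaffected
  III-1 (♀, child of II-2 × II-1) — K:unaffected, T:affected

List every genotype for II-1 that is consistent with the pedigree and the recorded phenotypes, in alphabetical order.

K/I-1 ? ·: KK|Kk|kk
K/I-2 ? ·: KK|Kk|kk
K/II-1 un I-1×I-2: KK|Kk
K/II-2 ? ·: KK|Kk|kk
K/II-3 un I-1×I-2: KK|Kk
K/II-4 un I-1×I-2: KK|Kk
K/III-1 un II-2×II-1: KK|Kk
⇒ K over [I-1,I-2,II-1,II-2,II-3,II-4,III-1]: 132 consistent
T/I-1 un ·: TT|Tt
T/I-2 ? ·: TT|Tt|tt
T/II-1 un I-1×I-2: Tt
T/II-2 ? ·: Tt|tt
T/II-3 un I-1×I-2: TT|Tt
T/II-4 un I-1×I-2: TT|Tt
T/III-1 aff II-2×II-1: tt
⇒ T over [I-1,I-2,II-1,II-2,II-3,II-4,III-1]: 28 consistent

II-1 ∈ {KK Tt, Kk Tt}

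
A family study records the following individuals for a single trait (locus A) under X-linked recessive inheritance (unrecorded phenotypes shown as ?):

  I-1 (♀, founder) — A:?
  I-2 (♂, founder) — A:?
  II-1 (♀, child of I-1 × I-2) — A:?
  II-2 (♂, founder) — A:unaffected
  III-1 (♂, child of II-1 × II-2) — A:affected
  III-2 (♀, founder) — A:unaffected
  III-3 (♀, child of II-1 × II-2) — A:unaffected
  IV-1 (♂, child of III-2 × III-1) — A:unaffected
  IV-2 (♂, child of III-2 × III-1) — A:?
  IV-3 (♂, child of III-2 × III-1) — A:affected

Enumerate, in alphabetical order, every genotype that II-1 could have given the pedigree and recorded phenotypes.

II-1 ∈ {X^AX^a, X^aX^a}

A/I-1 ? ·: X^AX^A|X^AX^a|X^aX^a
A/I-2 ? ·: X^AY|X^aY
A/II-1 ? I-1×I-2: X^AX^a|X^aX^a
A/II-2 un ·: X^AY
A/III-1 aff II-1×II-2: X^aY
A/III-2 un ·: X^AX^a
A/III-3 un II-1×II-2: X^AX^A|X^AX^a
A/IV-1 un III-2×III-1: X^AY
A/IV-2 ? III-2×III-1: X^AY|X^aY
A/IV-3 aff III-2×III-1: X^aY
⇒ A over [I-1,I-2,II-1,II-2,III-1,III-2,III-3,IV-1,IV-2,IV-3]: 20 consistent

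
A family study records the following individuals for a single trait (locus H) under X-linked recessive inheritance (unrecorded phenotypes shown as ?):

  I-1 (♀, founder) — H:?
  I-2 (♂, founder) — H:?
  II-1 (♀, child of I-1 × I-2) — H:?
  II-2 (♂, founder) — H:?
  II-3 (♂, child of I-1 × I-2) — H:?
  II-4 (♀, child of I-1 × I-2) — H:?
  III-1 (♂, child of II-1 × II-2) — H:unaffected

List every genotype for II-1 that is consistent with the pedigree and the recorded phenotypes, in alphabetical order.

II-1 ∈ {X^HX^H, X^HX^h}

H/I-1 ? ·: X^HX^H|X^HX^h|X^hX^h
H/I-2 ? ·: X^HY|X^hY
H/II-1 ? I-1×I-2: X^HX^H|X^HX^h
H/II-2 ? ·: X^HY|X^hY
H/II-3 ? I-1×I-2: X^HY|X^hY
H/II-4 ? I-1×I-2: X^HX^H|X^HX^h|X^hX^h
H/III-1 un II-1×II-2: X^HY
⇒ H over [I-1,I-2,II-1,II-2,II-3,II-4,III-1]: 30 consistent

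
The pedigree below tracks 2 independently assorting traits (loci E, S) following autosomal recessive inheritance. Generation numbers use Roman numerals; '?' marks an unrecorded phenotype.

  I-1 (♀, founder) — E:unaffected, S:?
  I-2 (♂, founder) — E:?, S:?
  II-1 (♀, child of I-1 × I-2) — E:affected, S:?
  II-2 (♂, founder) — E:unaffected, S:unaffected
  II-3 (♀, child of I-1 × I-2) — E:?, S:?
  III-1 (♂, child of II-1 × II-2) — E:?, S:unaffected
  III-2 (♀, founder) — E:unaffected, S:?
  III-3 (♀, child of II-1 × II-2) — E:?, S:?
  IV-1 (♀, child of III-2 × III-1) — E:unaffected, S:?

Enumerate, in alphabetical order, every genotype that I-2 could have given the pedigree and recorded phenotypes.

I-2 ∈ {Ee SS, Ee Ss, Ee ss, ee SS, ee Ss, ee ss}

E/I-1 un ·: Ee
E/I-2 ? ·: Ee|ee
E/II-1 aff I-1×I-2: ee
E/II-2 un ·: EE|Ee
E/II-3 ? I-1×I-2: EE|Ee|ee
E/III-1 ? II-1×II-2: Ee|ee
E/III-2 un ·: EE|Ee
E/III-3 ? II-1×II-2: Ee|ee
E/IV-1 un III-2×III-1: EE|Ee
⇒ E over [I-1,I-2,II-1,II-2,II-3,III-1,III-2,III-3,IV-1]: 80 consistent
S/I-1 ? ·: SS|Ss|ss
S/I-2 ? ·: SS|Ss|ss
S/II-1 ? I-1×I-2: SS|Ss|ss
S/II-2 un ·: SS|Ss
S/II-3 ? I-1×I-2: SS|Ss|ss
S/III-1 un II-1×II-2: SS|Ss
S/III-2 ? ·: SS|Ss|ss
S/III-3 ? II-1×II-2: SS|Ss|ss
S/IV-1 ? III-2×III-1: SS|Ss|ss
⇒ S over [I-1,I-2,II-1,II-2,II-3,III-1,III-2,III-3,IV-1]: 1091 consistent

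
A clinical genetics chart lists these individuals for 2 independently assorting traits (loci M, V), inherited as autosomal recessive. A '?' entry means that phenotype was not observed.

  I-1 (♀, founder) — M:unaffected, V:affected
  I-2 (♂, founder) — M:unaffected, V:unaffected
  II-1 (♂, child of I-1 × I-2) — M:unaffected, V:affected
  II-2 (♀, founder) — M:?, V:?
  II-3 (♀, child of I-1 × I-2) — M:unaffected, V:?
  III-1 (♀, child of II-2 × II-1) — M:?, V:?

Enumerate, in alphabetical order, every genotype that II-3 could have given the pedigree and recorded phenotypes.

M/I-1 un ·: MM|Mm
M/I-2 un ·: MM|Mm
M/II-1 un I-1×I-2: MM|Mm
M/II-2 ? ·: MM|Mm|mm
M/II-3 un I-1×I-2: MM|Mm
M/III-1 ? II-2×II-1: MM|Mm|mm
⇒ M over [I-1,I-2,II-1,II-2,II-3,III-1]: 70 consistent
V/I-1 aff ·: vv
V/I-2 un ·: Vv
V/II-1 aff I-1×I-2: vv
V/II-2 ? ·: VV|Vv|vv
V/II-3 ? I-1×I-2: Vv|vv
V/III-1 ? II-2×II-1: Vv|vv
⇒ V over [I-1,I-2,II-1,II-2,II-3,III-1]: 8 consistent

II-3 ∈ {MM Vv, MM vv, Mm Vv, Mm vv}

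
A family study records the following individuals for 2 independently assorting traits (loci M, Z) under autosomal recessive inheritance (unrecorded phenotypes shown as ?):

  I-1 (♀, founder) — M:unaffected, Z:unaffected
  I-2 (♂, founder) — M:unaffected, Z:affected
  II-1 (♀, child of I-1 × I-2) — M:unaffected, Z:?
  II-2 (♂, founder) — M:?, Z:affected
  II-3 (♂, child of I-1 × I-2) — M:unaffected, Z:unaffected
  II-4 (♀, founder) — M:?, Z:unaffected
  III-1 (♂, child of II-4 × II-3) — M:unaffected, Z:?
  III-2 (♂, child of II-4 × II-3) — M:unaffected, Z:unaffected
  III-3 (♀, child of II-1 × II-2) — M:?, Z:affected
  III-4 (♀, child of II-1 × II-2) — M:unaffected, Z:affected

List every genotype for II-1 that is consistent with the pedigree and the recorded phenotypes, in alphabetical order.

II-1 ∈ {MM Zz, MM zz, Mm Zz, Mm zz}

M/I-1 un ·: MM|Mm
M/I-2 un ·: MM|Mm
M/II-1 un I-1×I-2: MM|Mm
M/II-2 ? ·: MM|Mm|mm
M/II-3 un I-1×I-2: MM|Mm
M/II-4 ? ·: MM|Mm|mm
M/III-1 un II-4×II-3: MM|Mm
M/III-2 un II-4×II-3: MM|Mm
M/III-3 ? II-1×II-2: MM|Mm|mm
M/III-4 un II-1×II-2: MM|Mm
⇒ M over [I-1,I-2,II-1,II-2,II-3,II-4,III-1,III-2,III-3,III-4]: 846 consistent
Z/I-1 un ·: ZZ|Zz
Z/I-2 aff ·: zz
Z/II-1 ? I-1×I-2: Zz|zz
Z/II-2 aff ·: zz
Z/II-3 un I-1×I-2: Zz
Z/II-4 un ·: ZZ|Zz
Z/III-1 ? II-4×II-3: ZZ|Zz|zz
Z/III-2 un II-4×II-3: ZZ|Zz
Z/III-3 aff II-1×II-2: zz
Z/III-4 aff II-1×II-2: zz
⇒ Z over [I-1,I-2,II-1,II-2,II-3,II-4,III-1,III-2,III-3,III-4]: 30 consistent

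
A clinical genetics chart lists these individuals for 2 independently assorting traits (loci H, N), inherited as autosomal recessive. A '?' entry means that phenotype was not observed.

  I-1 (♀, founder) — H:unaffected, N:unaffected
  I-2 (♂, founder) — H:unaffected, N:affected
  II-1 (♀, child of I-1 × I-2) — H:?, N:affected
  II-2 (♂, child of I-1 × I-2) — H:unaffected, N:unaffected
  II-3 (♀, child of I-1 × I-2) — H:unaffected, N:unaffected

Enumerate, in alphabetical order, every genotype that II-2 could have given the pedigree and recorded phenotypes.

H/I-1 un ·: HH|Hh
H/I-2 un ·: HH|Hh
H/II-1 ? I-1×I-2: HH|Hh|hh
H/II-2 un I-1×I-2: HH|Hh
H/II-3 un I-1×I-2: HH|Hh
⇒ H over [I-1,I-2,II-1,II-2,II-3]: 29 consistent
N/I-1 un ·: Nn
N/I-2 aff ·: nn
N/II-1 aff I-1×I-2: nn
N/II-2 un I-1×I-2: Nn
N/II-3 un I-1×I-2: Nn
⇒ N over [I-1,I-2,II-1,II-2,II-3]: 1 consistent

II-2 ∈ {HH Nn, Hh Nn}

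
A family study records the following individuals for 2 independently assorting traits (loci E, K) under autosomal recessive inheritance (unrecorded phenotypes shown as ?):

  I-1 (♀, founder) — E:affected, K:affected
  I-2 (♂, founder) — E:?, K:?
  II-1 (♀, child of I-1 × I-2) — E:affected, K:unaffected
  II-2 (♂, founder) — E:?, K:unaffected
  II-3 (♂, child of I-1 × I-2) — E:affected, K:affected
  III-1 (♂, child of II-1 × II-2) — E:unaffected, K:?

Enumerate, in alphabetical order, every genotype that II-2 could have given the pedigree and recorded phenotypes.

II-2 ∈ {EE KK, EE Kk, Ee KK, Ee Kk}

E/I-1 aff ·: ee
E/I-2 ? ·: Ee|ee
E/II-1 aff I-1×I-2: ee
E/II-2 ? ·: EE|Ee
E/II-3 aff I-1×I-2: ee
E/III-1 un II-1×II-2: Ee
⇒ E over [I-1,I-2,II-1,II-2,II-3,III-1]: 4 consistent
K/I-1 aff ·: kk
K/I-2 ? ·: Kk
K/II-1 un I-1×I-2: Kk
K/II-2 un ·: KK|Kk
K/II-3 aff I-1×I-2: kk
K/III-1 ? II-1×II-2: KK|Kk|kk
⇒ K over [I-1,I-2,II-1,II-2,II-3,III-1]: 5 consistent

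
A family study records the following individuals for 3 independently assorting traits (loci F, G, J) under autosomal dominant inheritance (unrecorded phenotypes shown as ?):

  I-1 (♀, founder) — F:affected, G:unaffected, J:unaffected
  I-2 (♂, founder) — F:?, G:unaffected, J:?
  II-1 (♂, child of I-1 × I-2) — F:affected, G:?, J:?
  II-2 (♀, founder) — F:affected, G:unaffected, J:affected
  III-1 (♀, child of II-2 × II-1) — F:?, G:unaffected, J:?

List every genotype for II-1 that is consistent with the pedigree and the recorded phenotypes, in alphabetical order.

F/I-1 aff ·: Ff|FF
F/I-2 ? ·: ff|Ff|FF
F/II-1 aff I-1×I-2: Ff|FF
F/II-2 aff ·: Ff|FF
F/III-1 ? II-2×II-1: ff|Ff|FF
⇒ F over [I-1,I-2,II-1,II-2,III-1]: 37 consistent
G/I-1 un ·: gg
G/I-2 un ·: gg
G/II-1 ? I-1×I-2: gg
G/II-2 un ·: gg
G/III-1 un II-2×II-1: gg
⇒ G over [I-1,I-2,II-1,II-2,III-1]: 1 consistent
J/I-1 un ·: jj
J/I-2 ? ·: jj|Jj|JJ
J/II-1 ? I-1×I-2: jj|Jj
J/II-2 aff ·: Jj|JJ
J/III-1 ? II-2×II-1: jj|Jj|JJ
⇒ J over [I-1,I-2,II-1,II-2,III-1]: 16 consistent

II-1 ∈ {FF gg Jj, FF gg jj, Ff gg Jj, Ff gg jj}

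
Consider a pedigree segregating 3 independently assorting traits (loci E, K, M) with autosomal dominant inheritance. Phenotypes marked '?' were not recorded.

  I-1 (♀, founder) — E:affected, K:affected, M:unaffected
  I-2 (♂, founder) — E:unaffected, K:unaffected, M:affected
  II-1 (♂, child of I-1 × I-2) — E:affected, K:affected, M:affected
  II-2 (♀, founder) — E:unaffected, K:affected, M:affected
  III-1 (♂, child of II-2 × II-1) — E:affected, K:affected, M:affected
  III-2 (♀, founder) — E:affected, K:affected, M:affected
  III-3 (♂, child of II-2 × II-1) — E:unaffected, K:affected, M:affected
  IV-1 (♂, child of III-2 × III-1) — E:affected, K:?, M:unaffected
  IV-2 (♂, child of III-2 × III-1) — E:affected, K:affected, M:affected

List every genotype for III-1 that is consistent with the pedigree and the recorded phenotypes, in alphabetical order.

III-1 ∈ {Ee KK Mm, Ee Kk Mm}

E/I-1 aff ·: Ee|EE
E/I-2 un ·: ee
E/II-1 aff I-1×I-2: Ee
E/II-2 un ·: ee
E/III-1 aff II-2×II-1: Ee
E/III-2 aff ·: Ee|EE
E/III-3 un II-2×II-1: ee
E/IV-1 aff III-2×III-1: Ee|EE
E/IV-2 aff III-2×III-1: Ee|EE
⇒ E over [I-1,I-2,II-1,II-2,III-1,III-2,III-3,IV-1,IV-2]: 16 consistent
K/I-1 aff ·: Kk|KK
K/I-2 un ·: kk
K/II-1 aff I-1×I-2: Kk
K/II-2 aff ·: Kk|KK
K/III-1 aff II-2×II-1: Kk|KK
K/III-2 aff ·: Kk|KK
K/III-3 aff II-2×II-1: Kk|KK
K/IV-1 ? III-2×III-1: kk|Kk|KK
K/IV-2 aff III-2×III-1: Kk|KK
⇒ K over [I-1,I-2,II-1,II-2,III-1,III-2,III-3,IV-1,IV-2]: 120 consistent
M/I-1 un ·: mm
M/I-2 aff ·: Mm|MM
M/II-1 aff I-1×I-2: Mm
M/II-2 aff ·: Mm|MM
M/III-1 aff II-2×II-1: Mm
M/III-2 aff ·: Mm
M/III-3 aff II-2×II-1: Mm|MM
M/IV-1 un III-2×III-1: mm
M/IV-2 aff III-2×III-1: Mm|MM
⇒ M over [I-1,I-2,II-1,II-2,III-1,III-2,III-3,IV-1,IV-2]: 16 consistent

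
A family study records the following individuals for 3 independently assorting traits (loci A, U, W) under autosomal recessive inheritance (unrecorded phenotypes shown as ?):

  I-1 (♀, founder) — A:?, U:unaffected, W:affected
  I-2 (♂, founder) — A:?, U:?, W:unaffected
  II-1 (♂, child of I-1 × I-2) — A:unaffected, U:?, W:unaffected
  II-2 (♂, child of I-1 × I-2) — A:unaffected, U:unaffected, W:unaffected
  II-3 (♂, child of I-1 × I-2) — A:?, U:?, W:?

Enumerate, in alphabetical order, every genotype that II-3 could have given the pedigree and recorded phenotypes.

A/I-1 ? ·: AA|Aa|aa
A/I-2 ? ·: AA|Aa|aa
A/II-1 un I-1×I-2: AA|Aa
A/II-2 un I-1×I-2: AA|Aa
A/II-3 ? I-1×I-2: AA|Aa|aa
⇒ A over [I-1,I-2,II-1,II-2,II-3]: 35 consistent
U/I-1 un ·: UU|Uu
U/I-2 ? ·: UU|Uu|uu
U/II-1 ? I-1×I-2: UU|Uu|uu
U/II-2 un I-1×I-2: UU|Uu
U/II-3 ? I-1×I-2: UU|Uu|uu
⇒ U over [I-1,I-2,II-1,II-2,II-3]: 40 consistent
W/I-1 aff ·: ww
W/I-2 un ·: WW|Ww
W/II-1 un I-1×I-2: Ww
W/II-2 un I-1×I-2: Ww
W/II-3 ? I-1×I-2: Ww|ww
⇒ W over [I-1,I-2,II-1,II-2,II-3]: 3 consistent

II-3 ∈ {AA UU Ww, AA UU ww, AA Uu Ww, AA Uu ww, AA uu Ww, AA uu ww, Aa UU Ww, Aa UU ww, Aa Uu Ww, Aa Uu ww, Aa uu Ww, Aa uu ww, aa UU Ww, aa UU ww, aa Uu Ww, aa Uu ww, aa uu Ww, aa uu ww}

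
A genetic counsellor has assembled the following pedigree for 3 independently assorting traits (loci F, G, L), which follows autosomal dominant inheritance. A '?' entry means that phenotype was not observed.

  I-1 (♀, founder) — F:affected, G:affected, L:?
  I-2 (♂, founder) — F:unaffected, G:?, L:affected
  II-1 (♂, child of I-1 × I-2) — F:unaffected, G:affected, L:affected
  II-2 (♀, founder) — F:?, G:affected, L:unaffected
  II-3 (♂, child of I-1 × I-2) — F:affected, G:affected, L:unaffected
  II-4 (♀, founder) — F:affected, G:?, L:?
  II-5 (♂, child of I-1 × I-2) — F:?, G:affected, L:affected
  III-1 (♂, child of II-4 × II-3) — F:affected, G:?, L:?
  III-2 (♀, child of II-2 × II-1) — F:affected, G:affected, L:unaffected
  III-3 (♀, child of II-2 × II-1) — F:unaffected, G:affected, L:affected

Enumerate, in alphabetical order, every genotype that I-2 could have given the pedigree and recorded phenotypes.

I-2 ∈ {ff GG Ll, ff Gg Ll, ff gg Ll}

F/I-1 aff ·: Ff
F/I-2 un ·: ff
F/II-1 un I-1×I-2: ff
F/II-2 ? ·: Ff
F/II-3 aff I-1×I-2: Ff
F/II-4 aff ·: Ff|FF
F/II-5 ? I-1×I-2: ff|Ff
F/III-1 aff II-4×II-3: Ff|FF
F/III-2 aff II-2×II-1: Ff
F/III-3 un II-2×II-1: ff
⇒ F over [I-1,I-2,II-1,II-2,II-3,II-4,II-5,III-1,III-2,III-3]: 8 consistent
G/I-1 aff ·: Gg|GG
G/I-2 ? ·: gg|Gg|GG
G/II-1 aff I-1×I-2: Gg|GG
G/II-2 aff ·: Gg|GG
G/II-3 aff I-1×I-2: Gg|GG
G/II-4 ? ·: gg|Gg|GG
G/II-5 aff I-1×I-2: Gg|GG
G/III-1 ? II-4×II-3: gg|Gg|GG
G/III-2 aff II-2×II-1: Gg|GG
G/III-3 aff II-2×II-1: Gg|GG
⇒ G over [I-1,I-2,II-1,II-2,II-3,II-4,II-5,III-1,III-2,III-3]: 990 consistent
L/I-1 ? ·: ll|Ll
L/I-2 aff ·: Ll
L/II-1 aff I-1×I-2: Ll
L/II-2 un ·: ll
L/II-3 un I-1×I-2: ll
L/II-4 ? ·: ll|Ll|LL
L/II-5 aff I-1×I-2: Ll|LL
L/III-1 ? II-4×II-3: ll|Ll
L/III-2 un II-2×II-1: ll
L/III-3 aff II-2×II-1: Ll
⇒ L over [I-1,I-2,II-1,II-2,II-3,II-4,II-5,III-1,III-2,III-3]: 12 consistent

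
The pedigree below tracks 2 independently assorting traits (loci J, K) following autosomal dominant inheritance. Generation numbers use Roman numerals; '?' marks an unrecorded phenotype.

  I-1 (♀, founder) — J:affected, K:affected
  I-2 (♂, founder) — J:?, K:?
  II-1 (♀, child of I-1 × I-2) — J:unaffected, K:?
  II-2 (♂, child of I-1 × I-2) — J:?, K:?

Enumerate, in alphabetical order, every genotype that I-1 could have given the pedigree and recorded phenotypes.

J/I-1 aff ·: Jj
J/I-2 ? ·: jj|Jj
J/II-1 un I-1×I-2: jj
J/II-2 ? I-1×I-2: jj|Jj|JJ
⇒ J over [I-1,I-2,II-1,II-2]: 5 consistent
K/I-1 aff ·: Kk|KK
K/I-2 ? ·: kk|Kk|KK
K/II-1 ? I-1×I-2: kk|Kk|KK
K/II-2 ? I-1×I-2: kk|Kk|KK
⇒ K over [I-1,I-2,II-1,II-2]: 23 consistent

I-1 ∈ {Jj KK, Jj Kk}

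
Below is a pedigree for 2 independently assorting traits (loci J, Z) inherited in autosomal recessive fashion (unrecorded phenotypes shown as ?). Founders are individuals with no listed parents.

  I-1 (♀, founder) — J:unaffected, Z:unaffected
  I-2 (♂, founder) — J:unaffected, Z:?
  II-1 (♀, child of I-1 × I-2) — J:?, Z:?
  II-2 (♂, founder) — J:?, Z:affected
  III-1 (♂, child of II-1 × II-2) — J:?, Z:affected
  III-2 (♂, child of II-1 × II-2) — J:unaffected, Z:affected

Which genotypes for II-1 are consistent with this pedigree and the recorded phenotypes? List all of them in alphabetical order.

J/I-1 un ·: JJ|Jj
J/I-2 un ·: JJ|Jj
J/II-1 ? I-1×I-2: JJ|Jj|jj
J/II-2 ? ·: JJ|Jj|jj
J/III-1 ? II-1×II-2: JJ|Jj|jj
J/III-2 un II-1×II-2: JJ|Jj
⇒ J over [I-1,I-2,II-1,II-2,III-1,III-2]: 63 consistent
Z/I-1 un ·: ZZ|Zz
Z/I-2 ? ·: ZZ|Zz|zz
Z/II-1 ? I-1×I-2: Zz|zz
Z/II-2 aff ·: zz
Z/III-1 aff II-1×II-2: zz
Z/III-2 aff II-1×II-2: zz
⇒ Z over [I-1,I-2,II-1,II-2,III-1,III-2]: 7 consistent

II-1 ∈ {JJ Zz, JJ zz, Jj Zz, Jj zz, jj Zz, jj zz}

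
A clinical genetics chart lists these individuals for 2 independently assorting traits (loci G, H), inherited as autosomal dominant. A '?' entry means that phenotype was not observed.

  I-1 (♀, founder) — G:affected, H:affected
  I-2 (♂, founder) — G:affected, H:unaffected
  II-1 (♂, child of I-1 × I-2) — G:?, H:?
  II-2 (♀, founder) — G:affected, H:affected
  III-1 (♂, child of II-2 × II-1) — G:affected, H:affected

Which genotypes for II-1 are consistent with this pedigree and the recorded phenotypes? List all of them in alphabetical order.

II-1 ∈ {GG Hh, GG hh, Gg Hh, Gg hh, gg Hh, gg hh}

G/I-1 aff ·: Gg|GG
G/I-2 aff ·: Gg|GG
G/II-1 ? I-1×I-2: gg|Gg|GG
G/II-2 aff ·: Gg|GG
G/III-1 aff II-2×II-1: Gg|GG
⇒ G over [I-1,I-2,II-1,II-2,III-1]: 26 consistent
H/I-1 aff ·: Hh|HH
H/I-2 un ·: hh
H/II-1 ? I-1×I-2: hh|Hh
H/II-2 aff ·: Hh|HH
H/III-1 aff II-2×II-1: Hh|HH
⇒ H over [I-1,I-2,II-1,II-2,III-1]: 10 consistent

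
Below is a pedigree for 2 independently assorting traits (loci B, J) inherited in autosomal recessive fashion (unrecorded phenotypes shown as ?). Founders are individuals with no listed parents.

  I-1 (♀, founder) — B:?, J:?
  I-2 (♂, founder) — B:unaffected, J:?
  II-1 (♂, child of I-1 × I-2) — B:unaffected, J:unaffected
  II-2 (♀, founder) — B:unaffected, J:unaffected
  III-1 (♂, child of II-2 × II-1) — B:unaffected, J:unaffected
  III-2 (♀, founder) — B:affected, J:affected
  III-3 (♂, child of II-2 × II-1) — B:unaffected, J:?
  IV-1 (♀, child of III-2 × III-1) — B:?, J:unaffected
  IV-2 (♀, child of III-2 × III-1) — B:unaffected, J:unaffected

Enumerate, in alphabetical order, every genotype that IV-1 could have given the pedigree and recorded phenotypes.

B/I-1 ? ·: BB|Bb|bb
B/I-2 un ·: BB|Bb
B/II-1 un I-1×I-2: BB|Bb
B/II-2 un ·: BB|Bb
B/III-1 un II-2×II-1: BB|Bb
B/III-2 aff ·: bb
B/III-3 un II-2×II-1: BB|Bb
B/IV-1 ? III-2×III-1: Bb|bb
B/IV-2 un III-2×III-1: Bb
⇒ B over [I-1,I-2,II-1,II-2,III-1,III-2,III-3,IV-1,IV-2]: 88 consistent
J/I-1 ? ·: JJ|Jj|jj
J/I-2 ? ·: JJ|Jj|jj
J/II-1 un I-1×I-2: JJ|Jj
J/II-2 un ·: JJ|Jj
J/III-1 un II-2×II-1: JJ|Jj
J/III-2 aff ·: jj
J/III-3 ? II-2×II-1: JJ|Jj|jj
J/IV-1 un III-2×III-1: Jj
J/IV-2 un III-2×III-1: Jj
⇒ J over [I-1,I-2,II-1,II-2,III-1,III-2,III-3,IV-1,IV-2]: 90 consistent

IV-1 ∈ {Bb Jj, bb Jj}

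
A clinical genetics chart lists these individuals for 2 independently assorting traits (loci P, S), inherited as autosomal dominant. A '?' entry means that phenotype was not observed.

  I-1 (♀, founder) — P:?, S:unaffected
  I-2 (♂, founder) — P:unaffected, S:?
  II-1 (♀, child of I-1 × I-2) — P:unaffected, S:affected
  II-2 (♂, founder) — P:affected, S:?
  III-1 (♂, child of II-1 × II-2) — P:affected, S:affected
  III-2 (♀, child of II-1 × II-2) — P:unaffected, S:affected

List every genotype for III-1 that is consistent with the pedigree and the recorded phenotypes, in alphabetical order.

III-1 ∈ {Pp SS, Pp Ss}

P/I-1 ? ·: pp|Pp
P/I-2 un ·: pp
P/II-1 un I-1×I-2: pp
P/II-2 aff ·: Pp
P/III-1 aff II-1×II-2: Pp
P/III-2 un II-1×II-2: pp
⇒ P over [I-1,I-2,II-1,II-2,III-1,III-2]: 2 consistent
S/I-1 un ·: ss
S/I-2 ? ·: Ss|SS
S/II-1 aff I-1×I-2: Ss
S/II-2 ? ·: ss|Ss|SS
S/III-1 aff II-1×II-2: Ss|SS
S/III-2 aff II-1×II-2: Ss|SS
⇒ S over [I-1,I-2,II-1,II-2,III-1,III-2]: 18 consistent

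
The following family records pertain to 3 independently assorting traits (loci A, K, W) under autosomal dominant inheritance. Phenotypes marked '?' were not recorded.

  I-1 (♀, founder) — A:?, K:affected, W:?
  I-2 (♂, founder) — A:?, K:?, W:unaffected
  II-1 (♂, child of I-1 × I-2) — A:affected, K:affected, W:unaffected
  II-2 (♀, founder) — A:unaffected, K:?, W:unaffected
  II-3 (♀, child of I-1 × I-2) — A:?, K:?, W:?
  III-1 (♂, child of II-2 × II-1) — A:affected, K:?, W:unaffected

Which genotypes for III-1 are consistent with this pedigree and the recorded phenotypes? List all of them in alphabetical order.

III-1 ∈ {Aa KK ww, Aa Kk ww, Aa kk ww}

A/I-1 ? ·: aa|Aa|AA
A/I-2 ? ·: aa|Aa|AA
A/II-1 aff I-1×I-2: Aa|AA
A/II-2 un ·: aa
A/II-3 ? I-1×I-2: aa|Aa|AA
A/III-1 aff II-2×II-1: Aa
⇒ A over [I-1,I-2,II-1,II-2,II-3,III-1]: 21 consistent
K/I-1 aff ·: Kk|KK
K/I-2 ? ·: kk|Kk|KK
K/II-1 aff I-1×I-2: Kk|KK
K/II-2 ? ·: kk|Kk|KK
K/II-3 ? I-1×I-2: kk|Kk|KK
K/III-1 ? II-2×II-1: kk|Kk|KK
⇒ K over [I-1,I-2,II-1,II-2,II-3,III-1]: 102 consistent
W/I-1 ? ·: ww|Ww
W/I-2 un ·: ww
W/II-1 un I-1×I-2: ww
W/II-2 un ·: ww
W/II-3 ? I-1×I-2: ww|Ww
W/III-1 un II-2×II-1: ww
⇒ W over [I-1,I-2,II-1,II-2,II-3,III-1]: 3 consistent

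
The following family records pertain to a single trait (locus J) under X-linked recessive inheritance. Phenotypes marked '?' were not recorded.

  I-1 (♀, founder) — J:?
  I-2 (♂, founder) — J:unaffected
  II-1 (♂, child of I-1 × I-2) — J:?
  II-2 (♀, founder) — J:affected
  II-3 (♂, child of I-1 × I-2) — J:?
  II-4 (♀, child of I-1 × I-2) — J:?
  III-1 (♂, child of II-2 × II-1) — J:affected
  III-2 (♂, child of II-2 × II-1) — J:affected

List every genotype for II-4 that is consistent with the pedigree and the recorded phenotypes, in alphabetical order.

II-4 ∈ {X^JX^J, X^JX^j}

J/I-1 ? ·: X^JX^J|X^JX^j|X^jX^j
J/I-2 un ·: X^JY
J/II-1 ? I-1×I-2: X^JY|X^jY
J/II-2 aff ·: X^jX^j
J/II-3 ? I-1×I-2: X^JY|X^jY
J/II-4 ? I-1×I-2: X^JX^J|X^JX^j
J/III-1 aff II-2×II-1: X^jY
J/III-2 aff II-2×II-1: X^jY
⇒ J over [I-1,I-2,II-1,II-2,II-3,II-4,III-1,III-2]: 10 consistent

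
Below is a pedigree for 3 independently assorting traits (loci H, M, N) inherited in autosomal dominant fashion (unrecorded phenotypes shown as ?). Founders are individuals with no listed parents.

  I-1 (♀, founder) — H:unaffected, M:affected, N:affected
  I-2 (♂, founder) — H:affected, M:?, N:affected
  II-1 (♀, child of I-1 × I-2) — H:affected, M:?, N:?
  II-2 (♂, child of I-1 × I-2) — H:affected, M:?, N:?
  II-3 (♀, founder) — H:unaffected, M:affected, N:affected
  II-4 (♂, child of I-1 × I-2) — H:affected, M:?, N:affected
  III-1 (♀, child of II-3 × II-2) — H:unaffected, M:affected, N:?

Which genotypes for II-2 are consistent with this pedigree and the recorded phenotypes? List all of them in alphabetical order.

II-2 ∈ {Hh MM NN, Hh MM Nn, Hh MM nn, Hh Mm NN, Hh Mm Nn, Hh Mm nn, Hh mm NN, Hh mm Nn, Hh mm nn}

H/I-1 un ·: hh
H/I-2 aff ·: Hh|HH
H/II-1 aff I-1×I-2: Hh
H/II-2 aff I-1×I-2: Hh
H/II-3 un ·: hh
H/II-4 aff I-1×I-2: Hh
H/III-1 un II-3×II-2: hh
⇒ H over [I-1,I-2,II-1,II-2,II-3,II-4,III-1]: 2 consistent
M/I-1 aff ·: Mm|MM
M/I-2 ? ·: mm|Mm|MM
M/II-1 ? I-1×I-2: mm|Mm|MM
M/II-2 ? I-1×I-2: mm|Mm|MM
M/II-3 aff ·: Mm|MM
M/II-4 ? I-1×I-2: mm|Mm|MM
M/III-1 aff II-3×II-2: Mm|MM
⇒ M over [I-1,I-2,II-1,II-2,II-3,II-4,III-1]: 168 consistent
N/I-1 aff ·: Nn|NN
N/I-2 aff ·: Nn|NN
N/II-1 ? I-1×I-2: nn|Nn|NN
N/II-2 ? I-1×I-2: nn|Nn|NN
N/II-3 aff ·: Nn|NN
N/II-4 aff I-1×I-2: Nn|NN
N/III-1 ? II-3×II-2: nn|Nn|NN
⇒ N over [I-1,I-2,II-1,II-2,II-3,II-4,III-1]: 133 consistent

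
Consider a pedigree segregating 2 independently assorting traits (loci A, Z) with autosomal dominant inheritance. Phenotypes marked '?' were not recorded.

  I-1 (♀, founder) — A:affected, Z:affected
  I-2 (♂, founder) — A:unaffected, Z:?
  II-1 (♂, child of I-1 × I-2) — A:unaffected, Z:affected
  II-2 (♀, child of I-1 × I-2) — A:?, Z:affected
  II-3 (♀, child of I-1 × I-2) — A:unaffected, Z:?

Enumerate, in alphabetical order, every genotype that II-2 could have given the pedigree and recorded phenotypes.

A/I-1 aff ·: Aa
A/I-2 un ·: aa
A/II-1 un I-1×I-2: aa
A/II-2 ? I-1×I-2: aa|Aa
A/II-3 un I-1×I-2: aa
⇒ A over [I-1,I-2,II-1,II-2,II-3]: 2 consistent
Z/I-1 aff ·: Zz|ZZ
Z/I-2 ? ·: zz|Zz|ZZ
Z/II-1 aff I-1×I-2: Zz|ZZ
Z/II-2 aff I-1×I-2: Zz|ZZ
Z/II-3 ? I-1×I-2: zz|Zz|ZZ
⇒ Z over [I-1,I-2,II-1,II-2,II-3]: 32 consistent

II-2 ∈ {Aa ZZ, Aa Zz, aa ZZ, aa Zz}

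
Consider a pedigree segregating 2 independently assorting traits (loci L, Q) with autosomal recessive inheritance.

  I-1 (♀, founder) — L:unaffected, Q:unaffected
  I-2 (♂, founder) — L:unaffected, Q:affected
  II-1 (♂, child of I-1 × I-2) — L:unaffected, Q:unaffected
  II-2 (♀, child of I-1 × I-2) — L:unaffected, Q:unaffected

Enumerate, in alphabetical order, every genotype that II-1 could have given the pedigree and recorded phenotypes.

II-1 ∈ {LL Qq, Ll Qq}

L/I-1 un ·: LL|Ll
L/I-2 un ·: LL|Ll
L/II-1 un I-1×I-2: LL|Ll
L/II-2 un I-1×I-2: LL|Ll
⇒ L over [I-1,I-2,II-1,II-2]: 13 consistent
Q/I-1 un ·: QQ|Qq
Q/I-2 aff ·: qq
Q/II-1 un I-1×I-2: Qq
Q/II-2 un I-1×I-2: Qq
⇒ Q over [I-1,I-2,II-1,II-2]: 2 consistent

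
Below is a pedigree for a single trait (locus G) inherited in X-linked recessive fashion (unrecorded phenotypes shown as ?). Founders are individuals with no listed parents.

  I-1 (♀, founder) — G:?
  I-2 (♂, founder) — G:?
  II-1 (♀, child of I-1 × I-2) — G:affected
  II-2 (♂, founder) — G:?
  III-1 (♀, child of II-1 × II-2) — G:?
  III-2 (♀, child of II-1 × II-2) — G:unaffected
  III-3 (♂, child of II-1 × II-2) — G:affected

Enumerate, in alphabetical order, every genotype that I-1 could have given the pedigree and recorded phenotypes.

I-1 ∈ {X^GX^g, X^gX^g}

G/I-1 ? ·: X^GX^g|X^gX^g
G/I-2 ? ·: X^gY
G/II-1 aff I-1×I-2: X^gX^g
G/II-2 ? ·: X^GY
G/III-1 ? II-1×II-2: X^GX^g
G/III-2 un II-1×II-2: X^GX^g
G/III-3 aff II-1×II-2: X^gY
⇒ G over [I-1,I-2,II-1,II-2,III-1,III-2,III-3]: 2 consistent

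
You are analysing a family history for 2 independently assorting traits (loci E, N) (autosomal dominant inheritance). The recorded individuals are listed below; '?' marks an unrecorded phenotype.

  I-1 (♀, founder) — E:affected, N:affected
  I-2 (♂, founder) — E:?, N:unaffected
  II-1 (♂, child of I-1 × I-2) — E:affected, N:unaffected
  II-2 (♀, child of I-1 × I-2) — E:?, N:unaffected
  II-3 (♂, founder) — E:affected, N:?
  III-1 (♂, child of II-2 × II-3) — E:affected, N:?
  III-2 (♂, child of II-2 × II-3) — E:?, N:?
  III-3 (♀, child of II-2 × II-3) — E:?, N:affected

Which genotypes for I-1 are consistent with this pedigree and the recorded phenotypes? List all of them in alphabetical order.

I-1 ∈ {EE Nn, Ee Nn}

E/I-1 aff ·: Ee|EE
E/I-2 ? ·: ee|Ee|EE
E/II-1 aff I-1×I-2: Ee|EE
E/II-2 ? I-1×I-2: ee|Ee|EE
E/II-3 aff ·: Ee|EE
E/III-1 aff II-2×II-3: Ee|EE
E/III-2 ? II-2×II-3: ee|Ee|EE
E/III-3 ? II-2×II-3: ee|Ee|EE
⇒ E over [I-1,I-2,II-1,II-2,II-3,III-1,III-2,III-3]: 286 consistent
N/I-1 aff ·: Nn
N/I-2 un ·: nn
N/II-1 un I-1×I-2: nn
N/II-2 un I-1×I-2: nn
N/II-3 ? ·: Nn|NN
N/III-1 ? II-2×II-3: nn|Nn
N/III-2 ? II-2×II-3: nn|Nn
N/III-3 aff II-2×II-3: Nn
⇒ N over [I-1,I-2,II-1,II-2,II-3,III-1,III-2,III-3]: 5 consistent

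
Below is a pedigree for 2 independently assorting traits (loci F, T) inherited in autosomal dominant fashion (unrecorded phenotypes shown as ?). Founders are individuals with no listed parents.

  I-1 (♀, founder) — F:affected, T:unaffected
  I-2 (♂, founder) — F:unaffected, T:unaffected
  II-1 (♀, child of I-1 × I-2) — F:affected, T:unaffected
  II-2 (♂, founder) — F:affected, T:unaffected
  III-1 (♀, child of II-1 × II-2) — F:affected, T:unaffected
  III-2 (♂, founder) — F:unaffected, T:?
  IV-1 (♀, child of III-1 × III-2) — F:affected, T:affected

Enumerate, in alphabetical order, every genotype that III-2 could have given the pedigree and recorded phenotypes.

F/I-1 aff ·: Ff|FF
F/I-2 un ·: ff
F/II-1 aff I-1×I-2: Ff
F/II-2 aff ·: Ff|FF
F/III-1 aff II-1×II-2: Ff|FF
F/III-2 un ·: ff
F/IV-1 aff III-1×III-2: Ff
⇒ F over [I-1,I-2,II-1,II-2,III-1,III-2,IV-1]: 8 consistent
T/I-1 un ·: tt
T/I-2 un ·: tt
T/II-1 un I-1×I-2: tt
T/II-2 un ·: tt
T/III-1 un II-1×II-2: tt
T/III-2 ? ·: Tt|TT
T/IV-1 aff III-1×III-2: Tt
⇒ T over [I-1,I-2,II-1,II-2,III-1,III-2,IV-1]: 2 consistent

III-2 ∈ {ff TT, ff Tt}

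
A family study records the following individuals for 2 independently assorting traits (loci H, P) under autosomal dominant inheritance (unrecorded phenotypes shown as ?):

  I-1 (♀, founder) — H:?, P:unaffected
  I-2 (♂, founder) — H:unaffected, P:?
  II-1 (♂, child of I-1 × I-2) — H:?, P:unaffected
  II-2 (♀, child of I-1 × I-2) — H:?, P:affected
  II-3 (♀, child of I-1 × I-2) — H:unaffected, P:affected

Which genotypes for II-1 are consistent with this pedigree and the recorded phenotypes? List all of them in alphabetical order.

H/I-1 ? ·: hh|Hh
H/I-2 un ·: hh
H/II-1 ? I-1×I-2: hh|Hh
H/II-2 ? I-1×I-2: hh|Hh
H/II-3 un I-1×I-2: hh
⇒ H over [I-1,I-2,II-1,II-2,II-3]: 5 consistent
P/I-1 un ·: pp
P/I-2 ? ·: Pp
P/II-1 un I-1×I-2: pp
P/II-2 aff I-1×I-2: Pp
P/II-3 aff I-1×I-2: Pp
⇒ P over [I-1,I-2,II-1,II-2,II-3]: 1 consistent

II-1 ∈ {Hh pp, hh pp}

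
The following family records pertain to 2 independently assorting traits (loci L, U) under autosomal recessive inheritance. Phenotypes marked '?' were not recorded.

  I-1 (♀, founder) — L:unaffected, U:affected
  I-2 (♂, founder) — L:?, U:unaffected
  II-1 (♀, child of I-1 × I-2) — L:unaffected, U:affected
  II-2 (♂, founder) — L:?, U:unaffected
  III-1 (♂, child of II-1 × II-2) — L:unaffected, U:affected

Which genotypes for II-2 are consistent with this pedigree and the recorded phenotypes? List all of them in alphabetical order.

L/I-1 un ·: LL|Ll
L/I-2 ? ·: LL|Ll|ll
L/II-1 un I-1×I-2: LL|Ll
L/II-2 ? ·: LL|Ll|ll
L/III-1 un II-1×II-2: LL|Ll
⇒ L over [I-1,I-2,II-1,II-2,III-1]: 41 consistent
U/I-1 aff ·: uu
U/I-2 un ·: Uu
U/II-1 aff I-1×I-2: uu
U/II-2 un ·: Uu
U/III-1 aff II-1×II-2: uu
⇒ U over [I-1,I-2,II-1,II-2,III-1]: 1 consistent

II-2 ∈ {LL Uu, Ll Uu, ll Uu}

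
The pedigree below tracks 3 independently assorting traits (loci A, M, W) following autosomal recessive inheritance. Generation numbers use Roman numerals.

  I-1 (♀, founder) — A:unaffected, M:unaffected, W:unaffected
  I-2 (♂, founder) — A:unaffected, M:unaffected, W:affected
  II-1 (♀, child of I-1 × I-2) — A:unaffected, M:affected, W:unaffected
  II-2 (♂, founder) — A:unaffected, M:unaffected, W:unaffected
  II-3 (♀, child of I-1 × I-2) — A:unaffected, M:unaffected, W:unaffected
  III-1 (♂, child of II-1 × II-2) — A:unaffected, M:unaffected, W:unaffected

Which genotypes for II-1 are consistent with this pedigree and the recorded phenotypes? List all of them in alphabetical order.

A/I-1 un ·: AA|Aa
A/I-2 un ·: AA|Aa
A/II-1 un I-1×I-2: AA|Aa
A/II-2 un ·: AA|Aa
A/II-3 un I-1×I-2: AA|Aa
A/III-1 un II-1×II-2: AA|Aa
⇒ A over [I-1,I-2,II-1,II-2,II-3,III-1]: 45 consistent
M/I-1 un ·: Mm
M/I-2 un ·: Mm
M/II-1 aff I-1×I-2: mm
M/II-2 un ·: MM|Mm
M/II-3 un I-1×I-2: MM|Mm
M/III-1 un II-1×II-2: Mm
⇒ M over [I-1,I-2,II-1,II-2,II-3,III-1]: 4 consistent
W/I-1 un ·: WW|Ww
W/I-2 aff ·: ww
W/II-1 un I-1×I-2: Ww
W/II-2 un ·: WW|Ww
W/II-3 un I-1×I-2: Ww
W/III-1 un II-1×II-2: WW|Ww
⇒ W over [I-1,I-2,II-1,II-2,II-3,III-1]: 8 consistent

II-1 ∈ {AA mm Ww, Aa mm Ww}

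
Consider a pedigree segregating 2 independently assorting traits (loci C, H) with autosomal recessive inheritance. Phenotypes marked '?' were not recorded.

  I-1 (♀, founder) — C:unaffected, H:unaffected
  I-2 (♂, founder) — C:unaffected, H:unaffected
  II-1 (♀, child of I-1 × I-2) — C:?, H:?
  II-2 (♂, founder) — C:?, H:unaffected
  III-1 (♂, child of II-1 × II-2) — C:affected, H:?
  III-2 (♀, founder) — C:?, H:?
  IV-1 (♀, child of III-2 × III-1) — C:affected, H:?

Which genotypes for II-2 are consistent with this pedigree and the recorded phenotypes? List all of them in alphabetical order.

II-2 ∈ {Cc HH, Cc Hh, cc HH, cc Hh}

C/I-1 un ·: CC|Cc
C/I-2 un ·: CC|Cc
C/II-1 ? I-1×I-2: Cc|cc
C/II-2 ? ·: Cc|cc
C/III-1 aff II-1×II-2: cc
C/III-2 ? ·: Cc|cc
C/IV-1 aff III-2×III-1: cc
⇒ C over [I-1,I-2,II-1,II-2,III-1,III-2,IV-1]: 16 consistent
H/I-1 un ·: HH|Hh
H/I-2 un ·: HH|Hh
H/II-1 ? I-1×I-2: HH|Hh|hh
H/II-2 un ·: HH|Hh
H/III-1 ? II-1×II-2: HH|Hh|hh
H/III-2 ? ·: HH|Hh|hh
H/IV-1 ? III-2×III-1: HH|Hh|hh
⇒ H over [I-1,I-2,II-1,II-2,III-1,III-2,IV-1]: 156 consistent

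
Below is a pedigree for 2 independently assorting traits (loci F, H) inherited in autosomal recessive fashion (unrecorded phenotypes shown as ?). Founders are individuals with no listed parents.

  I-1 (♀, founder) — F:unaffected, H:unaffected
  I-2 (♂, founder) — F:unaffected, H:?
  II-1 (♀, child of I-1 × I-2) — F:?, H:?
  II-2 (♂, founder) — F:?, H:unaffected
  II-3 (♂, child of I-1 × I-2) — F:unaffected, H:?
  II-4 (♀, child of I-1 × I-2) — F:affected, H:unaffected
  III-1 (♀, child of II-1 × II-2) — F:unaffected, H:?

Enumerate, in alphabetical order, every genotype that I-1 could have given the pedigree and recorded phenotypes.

I-1 ∈ {Ff HH, Ff Hh}

F/I-1 un ·: Ff
F/I-2 un ·: Ff
F/II-1 ? I-1×I-2: FF|Ff|ff
F/II-2 ? ·: FF|Ff|ff
F/II-3 un I-1×I-2: FF|Ff
F/II-4 aff I-1×I-2: ff
F/III-1 un II-1×II-2: FF|Ff
⇒ F over [I-1,I-2,II-1,II-2,II-3,II-4,III-1]: 22 consistent
H/I-1 un ·: HH|Hh
H/I-2 ? ·: HH|Hh|hh
H/II-1 ? I-1×I-2: HH|Hh|hh
H/II-2 un ·: HH|Hh
H/II-3 ? I-1×I-2: HH|Hh|hh
H/II-4 un I-1×I-2: HH|Hh
H/III-1 ? II-1×II-2: HH|Hh|hh
⇒ H over [I-1,I-2,II-1,II-2,II-3,II-4,III-1]: 154 consistent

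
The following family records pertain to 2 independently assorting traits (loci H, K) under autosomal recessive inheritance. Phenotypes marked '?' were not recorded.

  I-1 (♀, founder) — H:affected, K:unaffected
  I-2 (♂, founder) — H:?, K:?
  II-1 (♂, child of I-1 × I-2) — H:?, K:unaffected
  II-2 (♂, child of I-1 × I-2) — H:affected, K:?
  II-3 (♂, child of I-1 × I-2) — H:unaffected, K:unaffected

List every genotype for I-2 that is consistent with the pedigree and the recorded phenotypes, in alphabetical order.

H/I-1 aff ·: hh
H/I-2 ? ·: Hh
H/II-1 ? I-1×I-2: Hh|hh
H/II-2 aff I-1×I-2: hh
H/II-3 un I-1×I-2: Hh
⇒ H over [I-1,I-2,II-1,II-2,II-3]: 2 consistent
K/I-1 un ·: KK|Kk
K/I-2 ? ·: KK|Kk|kk
K/II-1 un I-1×I-2: KK|Kk
K/II-2 ? I-1×I-2: KK|Kk|kk
K/II-3 un I-1×I-2: KK|Kk
⇒ K over [I-1,I-2,II-1,II-2,II-3]: 32 consistent

I-2 ∈ {Hh KK, Hh Kk, Hh kk}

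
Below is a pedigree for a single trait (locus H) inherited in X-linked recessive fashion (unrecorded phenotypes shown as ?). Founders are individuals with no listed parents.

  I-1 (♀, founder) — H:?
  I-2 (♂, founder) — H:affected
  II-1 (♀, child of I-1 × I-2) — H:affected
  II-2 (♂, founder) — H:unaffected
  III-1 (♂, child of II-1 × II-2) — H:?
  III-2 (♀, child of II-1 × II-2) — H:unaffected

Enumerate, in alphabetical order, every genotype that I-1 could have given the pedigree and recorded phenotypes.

H/I-1 ? ·: X^HX^h|X^hX^h
H/I-2 aff ·: X^hY
H/II-1 aff I-1×I-2: X^hX^h
H/II-2 un ·: X^HY
H/III-1 ? II-1×II-2: X^hY
H/III-2 un II-1×II-2: X^HX^h
⇒ H over [I-1,I-2,II-1,II-2,III-1,III-2]: 2 consistent

I-1 ∈ {X^HX^h, X^hX^h}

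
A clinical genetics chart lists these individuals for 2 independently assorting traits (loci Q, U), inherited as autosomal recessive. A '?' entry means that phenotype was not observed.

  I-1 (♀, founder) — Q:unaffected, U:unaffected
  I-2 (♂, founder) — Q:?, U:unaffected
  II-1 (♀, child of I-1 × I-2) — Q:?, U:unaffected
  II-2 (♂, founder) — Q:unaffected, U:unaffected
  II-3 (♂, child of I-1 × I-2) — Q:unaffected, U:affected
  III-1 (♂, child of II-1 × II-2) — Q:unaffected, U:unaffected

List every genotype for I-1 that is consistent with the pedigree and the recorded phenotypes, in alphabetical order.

I-1 ∈ {QQ Uu, Qq Uu}

Q/I-1 un ·: QQ|Qq
Q/I-2 ? ·: QQ|Qq|qq
Q/II-1 ? I-1×I-2: QQ|Qq|qq
Q/II-2 un ·: QQ|Qq
Q/II-3 un I-1×I-2: QQ|Qq
Q/III-1 un II-1×II-2: QQ|Qq
⇒ Q over [I-1,I-2,II-1,II-2,II-3,III-1]: 59 consistent
U/I-1 un ·: Uu
U/I-2 un ·: Uu
U/II-1 un I-1×I-2: UU|Uu
U/II-2 un ·: UU|Uu
U/II-3 aff I-1×I-2: uu
U/III-1 un II-1×II-2: UU|Uu
⇒ U over [I-1,I-2,II-1,II-2,II-3,III-1]: 7 consistent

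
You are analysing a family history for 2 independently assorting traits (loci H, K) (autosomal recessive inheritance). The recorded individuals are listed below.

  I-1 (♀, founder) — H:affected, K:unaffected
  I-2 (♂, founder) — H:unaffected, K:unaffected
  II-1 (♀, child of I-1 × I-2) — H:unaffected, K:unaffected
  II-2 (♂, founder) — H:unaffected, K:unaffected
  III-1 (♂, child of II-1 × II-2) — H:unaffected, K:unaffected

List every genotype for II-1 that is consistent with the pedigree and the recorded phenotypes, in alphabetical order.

H/I-1 aff ·: hh
H/I-2 un ·: HH|Hh
H/II-1 un I-1×I-2: Hh
H/II-2 un ·: HH|Hh
H/III-1 un II-1×II-2: HH|Hh
⇒ H over [I-1,I-2,II-1,II-2,III-1]: 8 consistent
K/I-1 un ·: KK|Kk
K/I-2 un ·: KK|Kk
K/II-1 un I-1×I-2: KK|Kk
K/II-2 un ·: KK|Kk
K/III-1 un II-1×II-2: KK|Kk
⇒ K over [I-1,I-2,II-1,II-2,III-1]: 24 consistent

II-1 ∈ {Hh KK, Hh Kk}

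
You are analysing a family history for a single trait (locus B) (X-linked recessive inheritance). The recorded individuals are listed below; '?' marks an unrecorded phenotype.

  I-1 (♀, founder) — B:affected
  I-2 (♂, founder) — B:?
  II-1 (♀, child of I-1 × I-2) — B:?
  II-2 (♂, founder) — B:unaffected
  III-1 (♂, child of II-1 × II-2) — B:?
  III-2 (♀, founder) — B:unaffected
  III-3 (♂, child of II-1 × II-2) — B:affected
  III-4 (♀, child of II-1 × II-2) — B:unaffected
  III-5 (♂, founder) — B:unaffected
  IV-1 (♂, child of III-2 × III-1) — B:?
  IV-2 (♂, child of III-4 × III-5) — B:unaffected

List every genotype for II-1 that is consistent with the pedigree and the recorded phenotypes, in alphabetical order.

B/I-1 aff ·: X^bX^b
B/I-2 ? ·: X^BY|X^bY
B/II-1 ? I-1×I-2: X^BX^b|X^bX^b
B/II-2 un ·: X^BY
B/III-1 ? II-1×II-2: X^BY|X^bY
B/III-2 un ·: X^BX^B|X^BX^b
B/III-3 aff II-1×II-2: X^bY
B/III-4 un II-1×II-2: X^BX^B|X^BX^b
B/III-5 un ·: X^BY
B/IV-1 ? III-2×III-1: X^BY|X^bY
B/IV-2 un III-4×III-5: X^BY
⇒ B over [I-1,I-2,II-1,II-2,III-1,III-2,III-3,III-4,III-5,IV-1,IV-2]: 15 consistent

II-1 ∈ {X^BX^b, X^bX^b}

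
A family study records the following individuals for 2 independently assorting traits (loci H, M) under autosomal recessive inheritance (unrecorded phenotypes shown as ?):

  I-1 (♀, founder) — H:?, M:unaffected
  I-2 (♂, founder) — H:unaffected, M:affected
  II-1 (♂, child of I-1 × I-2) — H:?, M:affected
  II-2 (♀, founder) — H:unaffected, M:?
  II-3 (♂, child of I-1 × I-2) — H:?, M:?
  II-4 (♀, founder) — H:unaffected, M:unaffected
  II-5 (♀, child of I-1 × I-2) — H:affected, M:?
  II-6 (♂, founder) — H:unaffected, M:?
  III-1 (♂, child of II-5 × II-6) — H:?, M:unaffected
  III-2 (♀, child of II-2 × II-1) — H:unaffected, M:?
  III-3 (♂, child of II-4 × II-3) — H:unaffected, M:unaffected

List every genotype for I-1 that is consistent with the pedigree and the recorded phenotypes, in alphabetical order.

I-1 ∈ {Hh Mm, hh Mm}

H/I-1 ? ·: Hh|hh
H/I-2 un ·: Hh
H/II-1 ? I-1×I-2: HH|Hh|hh
H/II-2 un ·: HH|Hh
H/II-3 ? I-1×I-2: HH|Hh|hh
H/II-4 un ·: HH|Hh
H/II-5 aff I-1×I-2: hh
H/II-6 un ·: HH|Hh
H/III-1 ? II-5×II-6: Hh|hh
H/III-2 un II-2×II-1: HH|Hh
H/III-3 un II-4×II-3: HH|Hh
⇒ H over [I-1,I-2,II-1,II-2,II-3,II-4,II-5,II-6,III-1,III-2,III-3]: 351 consistent
M/I-1 un ·: Mm
M/I-2 aff ·: mm
M/II-1 aff I-1×I-2: mm
M/II-2 ? ·: MM|Mm|mm
M/II-3 ? I-1×I-2: Mm|mm
M/II-4 un ·: MM|Mm
M/II-5 ? I-1×I-2: Mm|mm
M/II-6 ? ·: MM|Mm|mm
M/III-1 un II-5×II-6: MM|Mm
M/III-2 ? II-2×II-1: Mm|mm
M/III-3 un II-4×II-3: MM|Mm
⇒ M over [I-1,I-2,II-1,II-2,II-3,II-4,II-5,II-6,III-1,III-2,III-3]: 168 consistent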